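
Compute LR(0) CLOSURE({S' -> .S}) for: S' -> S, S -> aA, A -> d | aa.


Start: S' -> .S
For each item with dot before a nonterminal B, add B -> .γ for every B-production
Closure: [S' -> .S, S -> .aA]


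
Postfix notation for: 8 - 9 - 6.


Left to right (same or higher precedence on left)
Postfix: 8 9 - 6 -


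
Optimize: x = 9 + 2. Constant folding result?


9 + 2 = 11 at compile time
Optimized: x = 11


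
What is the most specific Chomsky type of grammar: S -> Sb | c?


Left-linear: every RHS is a terminal or one nonterminal followed by a terminal
Classification: Type 3 (Regular)


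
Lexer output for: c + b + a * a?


Scan left to right, longest-match per lexeme
Tokens: ID(c), OP(+), ID(b), OP(+), ID(a), OP(*), ID(a)


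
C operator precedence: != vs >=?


'>=' is relational (level 7); '!=' is equality (level 6)
Higher level binds tighter
'>=' has higher precedence than '!='


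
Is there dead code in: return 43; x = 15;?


statement follows a return and is unreachable
Dead: 'x = 15'


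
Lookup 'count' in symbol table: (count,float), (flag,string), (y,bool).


Lookup 'count' → type float


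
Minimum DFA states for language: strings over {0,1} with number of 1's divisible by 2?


Track (count of 1) mod 2: states 0..1, accept at 0
Minimal DFA: 2 states


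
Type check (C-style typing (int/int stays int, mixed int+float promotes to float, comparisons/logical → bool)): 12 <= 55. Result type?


Operand types: int <= int
Rule: comparison yields bool
Result type: bool


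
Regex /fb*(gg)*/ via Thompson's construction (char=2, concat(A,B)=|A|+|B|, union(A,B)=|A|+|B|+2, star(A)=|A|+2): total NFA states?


Syntax tree has 4 char leaf(s), 0 union(s), 2 star(s)
chars contribute 4×2 = 8; each union adds +2; each star adds +2
Total: 8 + 0 + 4 = 12 states


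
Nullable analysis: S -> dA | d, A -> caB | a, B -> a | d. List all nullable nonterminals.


A nonterminal is nullable iff some alternative derives ε (directly, or every symbol in it is nullable)
Nullable: {}


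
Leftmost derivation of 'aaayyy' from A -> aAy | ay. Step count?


Derivation: A => aAy => aaAyy => aaayyy
Steps: 3


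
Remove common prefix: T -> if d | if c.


Common prefix: 'if'
Factored: T -> if T', T' -> d | c


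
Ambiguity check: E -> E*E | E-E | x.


'x*x-x' has two parse trees (no precedence encoded between * and -)
Ambiguous


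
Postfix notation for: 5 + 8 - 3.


Left to right (same or higher precedence on left)
Postfix: 5 8 + 3 -


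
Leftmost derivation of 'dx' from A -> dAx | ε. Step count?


Derivation: A => dAx => dx
Steps: 2


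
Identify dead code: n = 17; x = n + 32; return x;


n is read by x's definition; x is returned
No dead code


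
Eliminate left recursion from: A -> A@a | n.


Left-recursive alternatives: A@a; non-recursive: n
Introduce A': A -> nA', A' -> @aA' | ε


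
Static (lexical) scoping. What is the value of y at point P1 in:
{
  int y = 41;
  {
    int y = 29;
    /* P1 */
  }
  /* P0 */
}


y declared in the same block as P1
y = 29


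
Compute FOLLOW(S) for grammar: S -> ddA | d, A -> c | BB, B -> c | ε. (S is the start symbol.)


$ ∈ FOLLOW(S). For each A -> αBβ: add FIRST(β)\{ε} to FOLLOW(B); if β nullable, add FOLLOW(A).
FOLLOW(S) = {$}


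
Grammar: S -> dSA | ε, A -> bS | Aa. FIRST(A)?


Per alternative of A: FIRST(bS) = {b}; FIRST(Aa) = {b}
FIRST(A) = {b}


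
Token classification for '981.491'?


Pattern: digits with a decimal point
Type: FLOAT_LITERAL


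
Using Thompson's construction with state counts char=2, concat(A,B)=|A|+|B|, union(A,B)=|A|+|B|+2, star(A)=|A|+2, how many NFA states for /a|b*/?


Syntax tree has 2 char leaf(s), 1 union(s), 1 star(s)
chars contribute 2×2 = 4; each union adds +2; each star adds +2
Total: 4 + 2 + 2 = 8 states


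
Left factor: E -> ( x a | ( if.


Common prefix: '('
Factored: E -> ( E', E' -> x a | if


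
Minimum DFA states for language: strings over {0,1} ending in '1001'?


Track the longest suffix of input matching a prefix of '1001': 5 classes (prefixes of length 0..4)
Minimal DFA: 5 states


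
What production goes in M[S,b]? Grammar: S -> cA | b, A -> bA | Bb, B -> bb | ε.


For [S, b]: 'b' ∈ FIRST(b)
Entry: S -> b


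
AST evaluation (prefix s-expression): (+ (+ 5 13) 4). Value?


Evaluate inner: (+ 5 13) = 18
Evaluate root: (+ 18 4) = 22
Result: 22


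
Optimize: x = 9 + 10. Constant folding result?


9 + 10 = 19 at compile time
Optimized: x = 19


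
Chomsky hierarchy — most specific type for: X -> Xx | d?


Left-linear: every RHS is a terminal or one nonterminal followed by a terminal
Classification: Type 3 (Regular)


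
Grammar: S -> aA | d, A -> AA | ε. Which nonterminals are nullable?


A nonterminal is nullable iff some alternative derives ε (directly, or every symbol in it is nullable)
Nullable: {A}


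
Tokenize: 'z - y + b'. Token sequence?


Scan left to right, longest-match per lexeme
Tokens: ID(z), OP(-), ID(y), OP(+), ID(b)


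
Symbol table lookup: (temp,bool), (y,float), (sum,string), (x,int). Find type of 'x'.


Lookup 'x' → type int


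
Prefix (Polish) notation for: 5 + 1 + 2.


left-to-right (same/higher precedence on left): tree is (+ (+ 5 1) 2)
Prefix: + + 5 1 2


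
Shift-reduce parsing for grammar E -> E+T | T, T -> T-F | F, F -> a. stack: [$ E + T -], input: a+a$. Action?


no handle; shift 'a'
Action: shift


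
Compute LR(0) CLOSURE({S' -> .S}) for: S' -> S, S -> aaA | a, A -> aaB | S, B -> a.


Start: S' -> .S
For each item with dot before a nonterminal B, add B -> .γ for every B-production
Closure: [S' -> .S, S -> .aaA, S -> .a]


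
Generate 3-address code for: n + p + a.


Break into single-operator statements:
t1 = n + p
t2 = t1 + a


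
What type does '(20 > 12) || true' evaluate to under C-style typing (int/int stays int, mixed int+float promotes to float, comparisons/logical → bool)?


Operand types: bool || bool
Rule: logical operators take bool operands and yield bool
Result type: bool


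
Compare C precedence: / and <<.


'/' is multiplicative (level 10); '<<' is shift (level 8)
Higher level binds tighter
'/' has higher precedence than '<<'


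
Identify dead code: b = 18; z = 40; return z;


b is assigned but never read
Dead: 'b = 18'


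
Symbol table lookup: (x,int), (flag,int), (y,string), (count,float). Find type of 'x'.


Lookup 'x' → type int


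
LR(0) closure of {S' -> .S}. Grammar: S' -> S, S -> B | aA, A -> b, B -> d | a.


Start: S' -> .S
For each item with dot before a nonterminal B, add B -> .γ for every B-production
Closure: [S' -> .S, S -> .B, S -> .aA, B -> .d, B -> .a]


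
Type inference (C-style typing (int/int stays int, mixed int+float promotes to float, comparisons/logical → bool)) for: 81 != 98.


Operand types: int != int
Rule: comparison yields bool
Result type: bool


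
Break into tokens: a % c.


Scan left to right, longest-match per lexeme
Tokens: ID(a), OP(%), ID(c)


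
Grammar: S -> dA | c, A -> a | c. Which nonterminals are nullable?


A nonterminal is nullable iff some alternative derives ε (directly, or every symbol in it is nullable)
Nullable: {}


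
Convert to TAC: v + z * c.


Break into single-operator statements:
t1 = z * c
t2 = v + t1


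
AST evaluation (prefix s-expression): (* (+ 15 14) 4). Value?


Evaluate inner: (+ 15 14) = 29
Evaluate root: (* 29 4) = 116
Result: 116


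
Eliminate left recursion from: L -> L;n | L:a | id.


Left-recursive alternatives: L;n, L:a; non-recursive: id
Introduce L': L -> idL', L' -> ;nL' | :aL' | ε


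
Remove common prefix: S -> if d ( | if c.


Common prefix: 'if'
Factored: S -> if S', S' -> d ( | c


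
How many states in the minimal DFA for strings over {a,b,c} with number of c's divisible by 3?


Track (count of c) mod 3: states 0..2, accept at 0
Minimal DFA: 3 states


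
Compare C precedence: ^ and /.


'/' is multiplicative (level 10); '^' is bitwise XOR (level 4)
Higher level binds tighter
'/' has higher precedence than '^'


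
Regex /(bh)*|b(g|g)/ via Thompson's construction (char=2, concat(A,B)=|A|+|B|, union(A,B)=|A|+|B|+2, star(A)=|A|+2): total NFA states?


Syntax tree has 5 char leaf(s), 2 union(s), 1 star(s)
chars contribute 5×2 = 10; each union adds +2; each star adds +2
Total: 10 + 4 + 2 = 16 states


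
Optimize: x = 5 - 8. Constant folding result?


5 - 8 = -3 at compile time
Optimized: x = -3


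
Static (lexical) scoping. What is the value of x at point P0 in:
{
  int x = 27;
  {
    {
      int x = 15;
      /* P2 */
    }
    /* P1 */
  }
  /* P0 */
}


x declared in the same block as P0
x = 27


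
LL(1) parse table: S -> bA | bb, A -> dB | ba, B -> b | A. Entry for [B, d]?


For [B, d]: 'd' ∈ FIRST(A)
Entry: B -> A


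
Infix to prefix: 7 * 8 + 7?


left-to-right (same/higher precedence on left): tree is (+ (* 7 8) 7)
Prefix: + * 7 8 7


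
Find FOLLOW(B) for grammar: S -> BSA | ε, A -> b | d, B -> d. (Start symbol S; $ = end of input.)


$ ∈ FOLLOW(S). For each A -> αBβ: add FIRST(β)\{ε} to FOLLOW(B); if β nullable, add FOLLOW(A).
FOLLOW(B) = {b, d}


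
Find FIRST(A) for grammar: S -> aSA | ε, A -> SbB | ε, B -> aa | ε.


Per alternative of A: FIRST(SbB) = {a, b}; FIRST(ε) = {ε}
FIRST(A) = {a, b, ε}


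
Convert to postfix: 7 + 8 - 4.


Left to right (same or higher precedence on left)
Postfix: 7 8 + 4 -


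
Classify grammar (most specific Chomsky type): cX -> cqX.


LHS has context (more than one symbol) and |LHS| ≤ |RHS|
Classification: Type 1 (Context-Sensitive)


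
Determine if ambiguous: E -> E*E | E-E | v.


'v*v-v' has two parse trees (no precedence encoded between * and -)
Ambiguous


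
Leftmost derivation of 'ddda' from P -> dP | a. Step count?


Derivation: P => dP => ddP => dddP => ddda
Steps: 4


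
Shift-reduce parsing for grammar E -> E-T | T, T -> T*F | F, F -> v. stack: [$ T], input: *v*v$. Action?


shift '*' to continue T -> T*F
Action: shift


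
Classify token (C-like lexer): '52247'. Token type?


Pattern: digits only
Type: INTEGER_LITERAL


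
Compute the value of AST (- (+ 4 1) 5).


Evaluate inner: (+ 4 1) = 5
Evaluate root: (- 5 5) = 0
Result: 0


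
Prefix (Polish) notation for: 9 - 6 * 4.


'*' binds tighter: tree is (- 9 (* 6 4))
Prefix: - 9 * 6 4


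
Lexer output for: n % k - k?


Scan left to right, longest-match per lexeme
Tokens: ID(n), OP(%), ID(k), OP(-), ID(k)


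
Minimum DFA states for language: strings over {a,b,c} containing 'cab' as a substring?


KMP-style automaton: 3 progress states + 1 absorbing accept = 4
Minimal DFA: 4 states


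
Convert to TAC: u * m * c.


Break into single-operator statements:
t1 = u * m
t2 = t1 * c


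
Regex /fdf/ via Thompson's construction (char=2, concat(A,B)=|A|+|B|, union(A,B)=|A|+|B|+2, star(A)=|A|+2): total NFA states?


Syntax tree has 3 char leaf(s), 0 union(s), 0 star(s)
chars contribute 3×2 = 6; each union adds +2; each star adds +2
Total: 6 + 0 + 0 = 6 states


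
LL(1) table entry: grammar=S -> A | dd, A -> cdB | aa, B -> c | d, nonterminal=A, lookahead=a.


For [A, a]: 'a' ∈ FIRST(aa)
Entry: A -> aa


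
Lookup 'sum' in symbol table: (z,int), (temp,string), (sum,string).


Lookup 'sum' → type string


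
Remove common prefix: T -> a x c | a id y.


Common prefix: 'a'
Factored: T -> a T', T' -> x c | id y


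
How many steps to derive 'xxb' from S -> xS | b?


Derivation: S => xS => xxS => xxb
Steps: 3


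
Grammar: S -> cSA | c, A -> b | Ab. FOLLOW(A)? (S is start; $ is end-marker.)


$ ∈ FOLLOW(S). For each A -> αBβ: add FIRST(β)\{ε} to FOLLOW(B); if β nullable, add FOLLOW(A).
FOLLOW(A) = {$, b}


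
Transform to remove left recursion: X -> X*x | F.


Left-recursive alternatives: X*x; non-recursive: F
Introduce X': X -> FX', X' -> *xX' | ε


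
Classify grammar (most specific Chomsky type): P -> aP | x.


Right-linear: every RHS is a terminal or a terminal followed by one nonterminal
Classification: Type 3 (Regular)


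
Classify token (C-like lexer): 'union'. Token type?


Pattern: reserved word
Type: KEYWORD


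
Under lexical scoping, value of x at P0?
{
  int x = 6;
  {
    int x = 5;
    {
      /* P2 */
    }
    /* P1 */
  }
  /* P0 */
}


x declared in the same block as P0
x = 6


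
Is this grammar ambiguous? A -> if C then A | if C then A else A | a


dangling else: 'if C then if C then a else a' parses two ways
Ambiguous


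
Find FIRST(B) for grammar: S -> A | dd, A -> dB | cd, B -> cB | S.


Per alternative of B: FIRST(cB) = {c}; FIRST(S) = {c, d}
FIRST(B) = {c, d}


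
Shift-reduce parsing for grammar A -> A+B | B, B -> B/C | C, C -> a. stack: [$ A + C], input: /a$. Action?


'C' (not preceded by B/) is the handle for B -> C
Action: reduce (B -> C)


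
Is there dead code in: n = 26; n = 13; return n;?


first assignment to n is overwritten before any read
Dead: 'n = 26'


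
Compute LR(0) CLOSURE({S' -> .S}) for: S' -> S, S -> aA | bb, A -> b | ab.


Start: S' -> .S
For each item with dot before a nonterminal B, add B -> .γ for every B-production
Closure: [S' -> .S, S -> .aA, S -> .bb]


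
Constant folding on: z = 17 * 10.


17 * 10 = 170 at compile time
Optimized: z = 170


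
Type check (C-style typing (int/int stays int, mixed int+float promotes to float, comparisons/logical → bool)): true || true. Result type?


Operand types: bool || bool
Rule: logical operators take bool operands and yield bool
Result type: bool


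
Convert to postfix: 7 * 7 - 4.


Left to right (same or higher precedence on left)
Postfix: 7 7 * 4 -


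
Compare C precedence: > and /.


'/' is multiplicative (level 10); '>' is relational (level 7)
Higher level binds tighter
'/' has higher precedence than '>'


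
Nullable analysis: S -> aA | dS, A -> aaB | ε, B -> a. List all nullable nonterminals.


A nonterminal is nullable iff some alternative derives ε (directly, or every symbol in it is nullable)
Nullable: {A}


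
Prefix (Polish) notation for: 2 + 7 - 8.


left-to-right (same/higher precedence on left): tree is (- (+ 2 7) 8)
Prefix: - + 2 7 8


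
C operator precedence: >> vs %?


'%' is multiplicative (level 10); '>>' is shift (level 8)
Higher level binds tighter
'%' has higher precedence than '>>'


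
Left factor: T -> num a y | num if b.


Common prefix: 'num'
Factored: T -> num T', T' -> a y | if b


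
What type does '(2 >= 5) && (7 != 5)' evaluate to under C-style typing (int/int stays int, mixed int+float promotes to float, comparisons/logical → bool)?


Operand types: bool && bool
Rule: logical operators take bool operands and yield bool
Result type: bool


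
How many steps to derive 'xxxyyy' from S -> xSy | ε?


Derivation: S => xSy => xxSyy => xxxSyyy => xxxyyy
Steps: 4


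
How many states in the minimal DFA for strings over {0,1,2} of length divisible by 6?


Track length mod 6: states 0..5, accept at 0
Minimal DFA: 6 states


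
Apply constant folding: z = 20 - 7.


20 - 7 = 13 at compile time
Optimized: z = 13


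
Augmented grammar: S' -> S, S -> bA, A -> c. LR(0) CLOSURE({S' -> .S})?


Start: S' -> .S
For each item with dot before a nonterminal B, add B -> .γ for every B-production
Closure: [S' -> .S, S -> .bA]


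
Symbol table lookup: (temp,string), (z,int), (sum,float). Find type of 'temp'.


Lookup 'temp' → type string


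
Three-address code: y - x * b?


Break into single-operator statements:
t1 = x * b
t2 = y - t1


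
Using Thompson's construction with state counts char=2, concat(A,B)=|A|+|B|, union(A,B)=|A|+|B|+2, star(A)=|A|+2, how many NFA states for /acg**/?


Syntax tree has 3 char leaf(s), 0 union(s), 2 star(s)
chars contribute 3×2 = 6; each union adds +2; each star adds +2
Total: 6 + 0 + 4 = 10 states


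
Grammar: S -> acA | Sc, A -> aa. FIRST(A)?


Per alternative of A: FIRST(aa) = {a}
FIRST(A) = {a}


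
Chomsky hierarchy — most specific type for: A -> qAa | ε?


Single nonterminal LHS, but q^n a^n is not regular
Classification: Type 2 (Context-Free)


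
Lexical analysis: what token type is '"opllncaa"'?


Pattern: double-quoted sequence
Type: STRING_LITERAL


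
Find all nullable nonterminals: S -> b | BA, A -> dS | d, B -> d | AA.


A nonterminal is nullable iff some alternative derives ε (directly, or every symbol in it is nullable)
Nullable: {}


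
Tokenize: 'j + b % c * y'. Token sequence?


Scan left to right, longest-match per lexeme
Tokens: ID(j), OP(+), ID(b), OP(%), ID(c), OP(*), ID(y)


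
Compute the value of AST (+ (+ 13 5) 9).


Evaluate inner: (+ 13 5) = 18
Evaluate root: (+ 18 9) = 27
Result: 27


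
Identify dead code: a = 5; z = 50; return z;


a is assigned but never read
Dead: 'a = 5'


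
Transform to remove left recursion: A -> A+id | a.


Left-recursive alternatives: A+id; non-recursive: a
Introduce A': A -> aA', A' -> +idA' | ε


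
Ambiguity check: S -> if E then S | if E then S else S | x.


dangling else: 'if E then if E then x else x' parses two ways
Ambiguous


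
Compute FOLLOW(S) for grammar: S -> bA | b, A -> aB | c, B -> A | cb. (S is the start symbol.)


$ ∈ FOLLOW(S). For each A -> αBβ: add FIRST(β)\{ε} to FOLLOW(B); if β nullable, add FOLLOW(A).
FOLLOW(S) = {$}


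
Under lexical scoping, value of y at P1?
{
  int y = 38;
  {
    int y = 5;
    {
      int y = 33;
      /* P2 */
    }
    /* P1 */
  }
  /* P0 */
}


y declared in the same block as P1
y = 5


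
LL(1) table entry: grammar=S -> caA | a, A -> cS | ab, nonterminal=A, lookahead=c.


For [A, c]: 'c' ∈ FIRST(cS)
Entry: A -> cS


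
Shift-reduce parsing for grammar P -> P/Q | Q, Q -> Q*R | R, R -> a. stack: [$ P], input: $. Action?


start symbol P on stack, input exhausted
Action: accept


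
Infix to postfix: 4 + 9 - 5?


Left to right (same or higher precedence on left)
Postfix: 4 9 + 5 -


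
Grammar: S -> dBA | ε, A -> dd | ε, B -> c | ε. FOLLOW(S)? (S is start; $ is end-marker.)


$ ∈ FOLLOW(S). For each A -> αBβ: add FIRST(β)\{ε} to FOLLOW(B); if β nullable, add FOLLOW(A).
FOLLOW(S) = {$}


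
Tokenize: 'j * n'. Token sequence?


Scan left to right, longest-match per lexeme
Tokens: ID(j), OP(*), ID(n)


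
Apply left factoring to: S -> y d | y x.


Common prefix: 'y'
Factored: S -> y S', S' -> d | x


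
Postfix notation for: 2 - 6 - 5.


Left to right (same or higher precedence on left)
Postfix: 2 6 - 5 -


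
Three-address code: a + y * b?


Break into single-operator statements:
t1 = y * b
t2 = a + t1


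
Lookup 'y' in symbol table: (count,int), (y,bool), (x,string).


Lookup 'y' → type bool


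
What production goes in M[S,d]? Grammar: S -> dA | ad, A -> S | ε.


For [S, d]: 'd' ∈ FIRST(dA)
Entry: S -> dA


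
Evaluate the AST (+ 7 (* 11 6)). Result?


Evaluate inner: (* 11 6) = 66
Evaluate root: (+ 7 66) = 73
Result: 73


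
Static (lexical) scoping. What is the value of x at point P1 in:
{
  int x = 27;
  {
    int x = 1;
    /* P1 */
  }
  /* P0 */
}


x declared in the same block as P1
x = 1


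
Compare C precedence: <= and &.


'<=' is relational (level 7); '&' is bitwise AND (level 5)
Higher level binds tighter
'<=' has higher precedence than '&'


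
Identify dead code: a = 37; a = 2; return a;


first assignment to a is overwritten before any read
Dead: 'a = 37'


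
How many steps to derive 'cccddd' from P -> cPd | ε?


Derivation: P => cPd => ccPdd => cccPddd => cccddd
Steps: 4


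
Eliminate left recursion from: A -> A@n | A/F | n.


Left-recursive alternatives: A@n, A/F; non-recursive: n
Introduce A': A -> nA', A' -> @nA' | /FA' | ε


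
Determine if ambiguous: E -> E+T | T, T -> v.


precedence layered via separate nonterminal T: deterministic
Unambiguous


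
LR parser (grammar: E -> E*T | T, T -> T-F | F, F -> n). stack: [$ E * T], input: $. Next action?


handle 'E*T' on top; lookahead ∈ FOLLOW(E) = {*, $}
Action: reduce (E -> E*T)


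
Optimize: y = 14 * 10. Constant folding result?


14 * 10 = 140 at compile time
Optimized: y = 140


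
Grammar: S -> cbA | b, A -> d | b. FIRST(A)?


Per alternative of A: FIRST(d) = {d}; FIRST(b) = {b}
FIRST(A) = {b, d}


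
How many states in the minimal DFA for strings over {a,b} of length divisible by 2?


Track length mod 2: states 0..1, accept at 0
Minimal DFA: 2 states


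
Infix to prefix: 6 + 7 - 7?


left-to-right (same/higher precedence on left): tree is (- (+ 6 7) 7)
Prefix: - + 6 7 7


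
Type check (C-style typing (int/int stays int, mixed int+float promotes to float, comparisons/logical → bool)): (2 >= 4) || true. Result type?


Operand types: bool || bool
Rule: logical operators take bool operands and yield bool
Result type: bool


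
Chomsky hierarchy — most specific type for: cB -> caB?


LHS has context (more than one symbol) and |LHS| ≤ |RHS|
Classification: Type 1 (Context-Sensitive)


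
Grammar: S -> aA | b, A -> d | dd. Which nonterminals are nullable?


A nonterminal is nullable iff some alternative derives ε (directly, or every symbol in it is nullable)
Nullable: {}


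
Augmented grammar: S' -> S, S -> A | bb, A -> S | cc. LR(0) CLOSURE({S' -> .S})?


Start: S' -> .S
For each item with dot before a nonterminal B, add B -> .γ for every B-production
Closure: [S' -> .S, S -> .A, S -> .bb, A -> .S, A -> .cc]


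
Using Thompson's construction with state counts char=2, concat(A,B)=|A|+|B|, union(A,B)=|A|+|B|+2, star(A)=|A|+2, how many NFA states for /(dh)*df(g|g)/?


Syntax tree has 6 char leaf(s), 1 union(s), 1 star(s)
chars contribute 6×2 = 12; each union adds +2; each star adds +2
Total: 12 + 2 + 2 = 16 states


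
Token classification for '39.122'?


Pattern: digits with a decimal point
Type: FLOAT_LITERAL


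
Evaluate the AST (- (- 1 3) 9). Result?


Evaluate inner: (- 1 3) = -2
Evaluate root: (- -2 9) = -11
Result: -11


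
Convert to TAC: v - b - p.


Break into single-operator statements:
t1 = v - b
t2 = t1 - p


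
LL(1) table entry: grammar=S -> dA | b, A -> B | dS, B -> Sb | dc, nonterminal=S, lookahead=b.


For [S, b]: 'b' ∈ FIRST(b)
Entry: S -> b


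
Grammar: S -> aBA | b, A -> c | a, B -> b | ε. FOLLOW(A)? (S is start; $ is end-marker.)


$ ∈ FOLLOW(S). For each A -> αBβ: add FIRST(β)\{ε} to FOLLOW(B); if β nullable, add FOLLOW(A).
FOLLOW(A) = {$}


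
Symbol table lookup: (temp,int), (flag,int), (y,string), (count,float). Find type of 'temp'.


Lookup 'temp' → type int


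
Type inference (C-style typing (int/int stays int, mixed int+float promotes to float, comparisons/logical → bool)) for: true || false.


Operand types: bool || bool
Rule: logical operators take bool operands and yield bool
Result type: bool


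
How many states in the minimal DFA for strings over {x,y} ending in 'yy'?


Track the longest suffix of input matching a prefix of 'yy': 3 classes (prefixes of length 0..2)
Minimal DFA: 3 states


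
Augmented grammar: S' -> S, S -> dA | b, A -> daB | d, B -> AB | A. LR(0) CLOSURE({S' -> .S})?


Start: S' -> .S
For each item with dot before a nonterminal B, add B -> .γ for every B-production
Closure: [S' -> .S, S -> .dA, S -> .b]


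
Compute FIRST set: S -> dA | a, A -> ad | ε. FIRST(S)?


Per alternative of S: FIRST(dA) = {d}; FIRST(a) = {a}
FIRST(S) = {a, d}


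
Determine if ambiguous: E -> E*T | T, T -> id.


precedence layered via separate nonterminal T: deterministic
Unambiguous


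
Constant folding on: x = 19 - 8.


19 - 8 = 11 at compile time
Optimized: x = 11


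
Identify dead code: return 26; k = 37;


statement follows a return and is unreachable
Dead: 'k = 37'


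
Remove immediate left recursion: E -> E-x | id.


Left-recursive alternatives: E-x; non-recursive: id
Introduce E': E -> idE', E' -> -xE' | ε


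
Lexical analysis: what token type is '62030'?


Pattern: digits only
Type: INTEGER_LITERAL


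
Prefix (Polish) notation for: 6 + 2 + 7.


left-to-right (same/higher precedence on left): tree is (+ (+ 6 2) 7)
Prefix: + + 6 2 7


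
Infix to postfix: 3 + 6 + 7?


Left to right (same or higher precedence on left)
Postfix: 3 6 + 7 +


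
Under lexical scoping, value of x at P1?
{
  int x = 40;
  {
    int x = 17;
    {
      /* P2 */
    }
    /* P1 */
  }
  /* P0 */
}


x declared in the same block as P1
x = 17


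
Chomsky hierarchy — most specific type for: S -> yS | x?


Right-linear: every RHS is a terminal or a terminal followed by one nonterminal
Classification: Type 3 (Regular)


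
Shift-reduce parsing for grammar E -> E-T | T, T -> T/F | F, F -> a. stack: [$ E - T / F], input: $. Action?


handle 'T/F' on top
Action: reduce (T -> T/F)


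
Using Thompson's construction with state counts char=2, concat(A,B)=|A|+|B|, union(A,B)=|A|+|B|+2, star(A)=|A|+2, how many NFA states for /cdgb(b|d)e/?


Syntax tree has 7 char leaf(s), 1 union(s), 0 star(s)
chars contribute 7×2 = 14; each union adds +2; each star adds +2
Total: 14 + 2 + 0 = 16 states


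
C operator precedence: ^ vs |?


'^' is bitwise XOR (level 4); '|' is bitwise OR (level 3)
Higher level binds tighter
'^' has higher precedence than '|'


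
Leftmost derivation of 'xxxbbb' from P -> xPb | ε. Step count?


Derivation: P => xPb => xxPbb => xxxPbbb => xxxbbb
Steps: 4


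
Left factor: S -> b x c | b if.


Common prefix: 'b'
Factored: S -> b S', S' -> x c | if


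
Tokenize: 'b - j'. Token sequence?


Scan left to right, longest-match per lexeme
Tokens: ID(b), OP(-), ID(j)


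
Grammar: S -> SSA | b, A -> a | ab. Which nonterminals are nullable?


A nonterminal is nullable iff some alternative derives ε (directly, or every symbol in it is nullable)
Nullable: {}


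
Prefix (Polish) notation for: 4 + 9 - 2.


left-to-right (same/higher precedence on left): tree is (- (+ 4 9) 2)
Prefix: - + 4 9 2


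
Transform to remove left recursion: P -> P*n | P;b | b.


Left-recursive alternatives: P*n, P;b; non-recursive: b
Introduce P': P -> bP', P' -> *nP' | ;bP' | ε


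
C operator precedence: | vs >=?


'>=' is relational (level 7); '|' is bitwise OR (level 3)
Higher level binds tighter
'>=' has higher precedence than '|'


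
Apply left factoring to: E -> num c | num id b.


Common prefix: 'num'
Factored: E -> num E', E' -> c | id b


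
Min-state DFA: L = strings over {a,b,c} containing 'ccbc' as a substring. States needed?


KMP-style automaton: 4 progress states + 1 absorbing accept = 5
Minimal DFA: 5 states


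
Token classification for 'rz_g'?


Pattern: letter/underscore followed by alphanumerics, not a keyword
Type: IDENTIFIER


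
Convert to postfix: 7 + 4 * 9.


* has higher precedence, evaluate 4*9 first
Postfix: 7 4 9 * +


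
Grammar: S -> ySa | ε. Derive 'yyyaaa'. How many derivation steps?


Derivation: S => ySa => yySaa => yyySaaa => yyyaaa
Steps: 4


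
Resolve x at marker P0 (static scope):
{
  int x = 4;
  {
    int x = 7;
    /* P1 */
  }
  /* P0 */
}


x declared in the same block as P0
x = 4


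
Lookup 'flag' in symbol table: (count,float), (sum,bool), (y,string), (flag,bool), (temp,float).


Lookup 'flag' → type bool


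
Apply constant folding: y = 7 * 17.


7 * 17 = 119 at compile time
Optimized: y = 119


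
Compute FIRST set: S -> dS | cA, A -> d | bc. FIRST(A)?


Per alternative of A: FIRST(d) = {d}; FIRST(bc) = {b}
FIRST(A) = {b, d}


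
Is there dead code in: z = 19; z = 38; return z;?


first assignment to z is overwritten before any read
Dead: 'z = 19'


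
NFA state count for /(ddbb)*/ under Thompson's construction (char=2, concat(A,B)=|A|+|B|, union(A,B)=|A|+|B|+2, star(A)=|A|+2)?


Syntax tree has 4 char leaf(s), 0 union(s), 1 star(s)
chars contribute 4×2 = 8; each union adds +2; each star adds +2
Total: 8 + 0 + 2 = 10 states


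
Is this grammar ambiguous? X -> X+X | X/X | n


'n+n/n' has two parse trees (no precedence encoded between + and /)
Ambiguous


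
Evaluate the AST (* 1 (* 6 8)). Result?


Evaluate inner: (* 6 8) = 48
Evaluate root: (* 1 48) = 48
Result: 48


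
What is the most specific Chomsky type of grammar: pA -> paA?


LHS has context (more than one symbol) and |LHS| ≤ |RHS|
Classification: Type 1 (Context-Sensitive)


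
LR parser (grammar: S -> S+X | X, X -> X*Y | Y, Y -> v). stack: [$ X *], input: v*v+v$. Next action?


no handle; shift 'v'
Action: shift


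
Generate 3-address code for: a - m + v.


Break into single-operator statements:
t1 = a - m
t2 = t1 + v


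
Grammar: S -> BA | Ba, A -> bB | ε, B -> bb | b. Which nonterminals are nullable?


A nonterminal is nullable iff some alternative derives ε (directly, or every symbol in it is nullable)
Nullable: {A}


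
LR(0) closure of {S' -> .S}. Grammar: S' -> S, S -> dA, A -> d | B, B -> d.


Start: S' -> .S
For each item with dot before a nonterminal B, add B -> .γ for every B-production
Closure: [S' -> .S, S -> .dA]


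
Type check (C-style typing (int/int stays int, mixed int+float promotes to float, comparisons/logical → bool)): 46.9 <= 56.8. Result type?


Operand types: float <= float
Rule: comparison yields bool
Result type: bool


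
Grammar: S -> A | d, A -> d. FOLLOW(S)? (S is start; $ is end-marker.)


$ ∈ FOLLOW(S). For each A -> αBβ: add FIRST(β)\{ε} to FOLLOW(B); if β nullable, add FOLLOW(A).
FOLLOW(S) = {$}


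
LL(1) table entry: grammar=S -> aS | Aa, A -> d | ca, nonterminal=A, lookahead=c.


For [A, c]: 'c' ∈ FIRST(ca)
Entry: A -> ca


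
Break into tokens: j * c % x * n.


Scan left to right, longest-match per lexeme
Tokens: ID(j), OP(*), ID(c), OP(%), ID(x), OP(*), ID(n)


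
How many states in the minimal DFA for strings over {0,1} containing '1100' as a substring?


KMP-style automaton: 4 progress states + 1 absorbing accept = 5
Minimal DFA: 5 states


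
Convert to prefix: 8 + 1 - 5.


left-to-right (same/higher precedence on left): tree is (- (+ 8 1) 5)
Prefix: - + 8 1 5


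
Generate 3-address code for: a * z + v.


Break into single-operator statements:
t1 = a * z
t2 = t1 + v


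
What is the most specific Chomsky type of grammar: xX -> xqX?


LHS has context (more than one symbol) and |LHS| ≤ |RHS|
Classification: Type 1 (Context-Sensitive)


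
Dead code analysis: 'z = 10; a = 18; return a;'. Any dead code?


z is assigned but never read
Dead: 'z = 10'


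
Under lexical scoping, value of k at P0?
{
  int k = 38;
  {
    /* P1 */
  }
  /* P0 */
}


k declared in the same block as P0
k = 38


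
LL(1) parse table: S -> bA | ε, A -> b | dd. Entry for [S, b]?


For [S, b]: 'b' ∈ FIRST(bA)
Entry: S -> bA


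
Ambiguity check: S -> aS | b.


right-linear, alternatives start with distinct terminals 'a' vs 'b': unique leftmost derivation
Unambiguous


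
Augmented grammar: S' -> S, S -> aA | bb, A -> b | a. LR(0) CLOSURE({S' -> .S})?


Start: S' -> .S
For each item with dot before a nonterminal B, add B -> .γ for every B-production
Closure: [S' -> .S, S -> .aA, S -> .bb]


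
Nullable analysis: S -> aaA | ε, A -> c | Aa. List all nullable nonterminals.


A nonterminal is nullable iff some alternative derives ε (directly, or every symbol in it is nullable)
Nullable: {S}


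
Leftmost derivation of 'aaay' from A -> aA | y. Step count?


Derivation: A => aA => aaA => aaaA => aaay
Steps: 4


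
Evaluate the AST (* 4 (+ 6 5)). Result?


Evaluate inner: (+ 6 5) = 11
Evaluate root: (* 4 11) = 44
Result: 44


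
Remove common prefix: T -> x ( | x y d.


Common prefix: 'x'
Factored: T -> x T', T' -> ( | y d


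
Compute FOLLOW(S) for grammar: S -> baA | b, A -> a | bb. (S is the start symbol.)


$ ∈ FOLLOW(S). For each A -> αBβ: add FIRST(β)\{ε} to FOLLOW(B); if β nullable, add FOLLOW(A).
FOLLOW(S) = {$}


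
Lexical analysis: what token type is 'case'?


Pattern: reserved word
Type: KEYWORD


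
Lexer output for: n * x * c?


Scan left to right, longest-match per lexeme
Tokens: ID(n), OP(*), ID(x), OP(*), ID(c)


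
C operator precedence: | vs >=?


'>=' is relational (level 7); '|' is bitwise OR (level 3)
Higher level binds tighter
'>=' has higher precedence than '|'


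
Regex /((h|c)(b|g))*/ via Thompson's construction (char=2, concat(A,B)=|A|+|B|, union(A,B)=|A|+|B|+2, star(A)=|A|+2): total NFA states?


Syntax tree has 4 char leaf(s), 2 union(s), 1 star(s)
chars contribute 4×2 = 8; each union adds +2; each star adds +2
Total: 8 + 4 + 2 = 14 states


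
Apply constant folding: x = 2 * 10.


2 * 10 = 20 at compile time
Optimized: x = 20


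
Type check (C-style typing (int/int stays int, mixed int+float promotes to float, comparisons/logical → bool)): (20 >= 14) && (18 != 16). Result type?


Operand types: bool && bool
Rule: logical operators take bool operands and yield bool
Result type: bool


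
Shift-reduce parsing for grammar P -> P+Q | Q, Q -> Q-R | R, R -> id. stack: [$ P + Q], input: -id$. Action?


'-' can extend Q; shift to build Q -> Q-R
Action: shift


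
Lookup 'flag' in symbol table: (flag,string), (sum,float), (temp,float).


Lookup 'flag' → type string


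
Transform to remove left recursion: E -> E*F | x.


Left-recursive alternatives: E*F; non-recursive: x
Introduce E': E -> xE', E' -> *FE' | ε


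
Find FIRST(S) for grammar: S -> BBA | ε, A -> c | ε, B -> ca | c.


Per alternative of S: FIRST(BBA) = {c}; FIRST(ε) = {ε}
FIRST(S) = {c, ε}


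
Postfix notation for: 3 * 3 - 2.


Left to right (same or higher precedence on left)
Postfix: 3 3 * 2 -


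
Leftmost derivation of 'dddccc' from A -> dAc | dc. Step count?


Derivation: A => dAc => ddAcc => dddccc
Steps: 3


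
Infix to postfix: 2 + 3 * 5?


* has higher precedence, evaluate 3*5 first
Postfix: 2 3 5 * +


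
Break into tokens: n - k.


Scan left to right, longest-match per lexeme
Tokens: ID(n), OP(-), ID(k)


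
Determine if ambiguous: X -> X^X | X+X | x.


'x^x+x' has two parse trees (no precedence encoded between ^ and +)
Ambiguous


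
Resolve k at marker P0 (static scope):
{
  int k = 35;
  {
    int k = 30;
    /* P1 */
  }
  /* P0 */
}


k declared in the same block as P0
k = 35


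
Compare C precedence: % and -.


'%' is multiplicative (level 10); '-' is additive (level 9)
Higher level binds tighter
'%' has higher precedence than '-'


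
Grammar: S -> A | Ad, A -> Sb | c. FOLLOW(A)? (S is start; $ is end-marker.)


$ ∈ FOLLOW(S). For each A -> αBβ: add FIRST(β)\{ε} to FOLLOW(B); if β nullable, add FOLLOW(A).
FOLLOW(A) = {$, b, d}


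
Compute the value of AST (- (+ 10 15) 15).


Evaluate inner: (+ 10 15) = 25
Evaluate root: (- 25 15) = 10
Result: 10


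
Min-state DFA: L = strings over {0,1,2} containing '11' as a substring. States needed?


KMP-style automaton: 2 progress states + 1 absorbing accept = 3
Minimal DFA: 3 states


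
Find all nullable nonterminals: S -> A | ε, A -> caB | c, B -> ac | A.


A nonterminal is nullable iff some alternative derives ε (directly, or every symbol in it is nullable)
Nullable: {S}


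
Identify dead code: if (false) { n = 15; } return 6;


condition is constant false, so the whole block is unreachable
Dead: 'if (false) { n = 15; }'


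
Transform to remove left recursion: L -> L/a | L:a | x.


Left-recursive alternatives: L/a, L:a; non-recursive: x
Introduce L': L -> xL', L' -> /aL' | :aL' | ε


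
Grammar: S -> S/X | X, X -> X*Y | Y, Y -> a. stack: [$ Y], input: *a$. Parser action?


'Y' (not preceded by X*) is the handle for X -> Y
Action: reduce (X -> Y)


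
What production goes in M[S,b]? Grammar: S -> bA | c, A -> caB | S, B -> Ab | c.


For [S, b]: 'b' ∈ FIRST(bA)
Entry: S -> bA


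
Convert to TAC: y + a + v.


Break into single-operator statements:
t1 = y + a
t2 = t1 + v


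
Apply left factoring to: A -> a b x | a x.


Common prefix: 'a'
Factored: A -> a A', A' -> b x | x


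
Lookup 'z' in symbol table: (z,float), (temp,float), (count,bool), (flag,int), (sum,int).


Lookup 'z' → type float


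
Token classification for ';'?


Pattern: delimiter/punctuation
Type: PUNCTUATION


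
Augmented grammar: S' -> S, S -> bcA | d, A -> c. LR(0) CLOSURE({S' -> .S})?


Start: S' -> .S
For each item with dot before a nonterminal B, add B -> .γ for every B-production
Closure: [S' -> .S, S -> .bcA, S -> .d]


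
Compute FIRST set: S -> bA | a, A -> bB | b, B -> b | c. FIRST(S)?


Per alternative of S: FIRST(bA) = {b}; FIRST(a) = {a}
FIRST(S) = {a, b}


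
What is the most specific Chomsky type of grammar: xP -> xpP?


LHS has context (more than one symbol) and |LHS| ≤ |RHS|
Classification: Type 1 (Context-Sensitive)


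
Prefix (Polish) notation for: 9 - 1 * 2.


'*' binds tighter: tree is (- 9 (* 1 2))
Prefix: - 9 * 1 2


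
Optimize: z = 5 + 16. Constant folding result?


5 + 16 = 21 at compile time
Optimized: z = 21


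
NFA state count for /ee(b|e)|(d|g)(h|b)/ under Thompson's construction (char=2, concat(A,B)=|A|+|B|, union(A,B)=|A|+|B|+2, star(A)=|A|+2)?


Syntax tree has 8 char leaf(s), 4 union(s), 0 star(s)
chars contribute 8×2 = 16; each union adds +2; each star adds +2
Total: 16 + 8 + 0 = 24 states


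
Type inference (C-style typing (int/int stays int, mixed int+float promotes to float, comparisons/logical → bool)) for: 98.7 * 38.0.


Operand types: float * float
Rule: mixed int/float promotes to float; int/int stays int
Result type: float


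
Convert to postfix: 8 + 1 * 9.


* has higher precedence, evaluate 1*9 first
Postfix: 8 1 9 * +


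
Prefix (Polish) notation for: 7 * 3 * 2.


left-to-right (same/higher precedence on left): tree is (* (* 7 3) 2)
Prefix: * * 7 3 2


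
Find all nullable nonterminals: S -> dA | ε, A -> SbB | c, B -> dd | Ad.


A nonterminal is nullable iff some alternative derives ε (directly, or every symbol in it is nullable)
Nullable: {S}


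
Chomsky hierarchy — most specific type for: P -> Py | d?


Left-linear: every RHS is a terminal or one nonterminal followed by a terminal
Classification: Type 3 (Regular)


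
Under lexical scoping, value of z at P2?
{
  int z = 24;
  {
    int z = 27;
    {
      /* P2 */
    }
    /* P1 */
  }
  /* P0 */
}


P2's block does not declare z; resolves to the enclosing declaration at depth 1
z = 27


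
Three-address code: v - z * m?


Break into single-operator statements:
t1 = z * m
t2 = v - t1


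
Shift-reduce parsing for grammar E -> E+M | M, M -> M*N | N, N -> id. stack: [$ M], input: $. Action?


lookahead ∉ {*} so M won't extend; reduce E -> M
Action: reduce (E -> M)


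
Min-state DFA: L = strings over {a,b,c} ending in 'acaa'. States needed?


Track the longest suffix of input matching a prefix of 'acaa': 5 classes (prefixes of length 0..4)
Minimal DFA: 5 states
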